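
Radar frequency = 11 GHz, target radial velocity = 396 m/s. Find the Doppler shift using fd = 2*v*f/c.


fd = 2 * 396 * 11000000000.0 / 3e8 = 29040.0 Hz

29040.0 Hz


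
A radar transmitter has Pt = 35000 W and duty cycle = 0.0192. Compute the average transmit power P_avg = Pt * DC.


P_avg = 35000 * 0.0192 = 672.0 W

672.0 W


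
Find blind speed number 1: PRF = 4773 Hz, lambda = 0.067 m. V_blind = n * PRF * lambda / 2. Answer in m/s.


V_blind = 1 * 4773 * 0.067 / 2 = 159.9 m/s

159.9 m/s


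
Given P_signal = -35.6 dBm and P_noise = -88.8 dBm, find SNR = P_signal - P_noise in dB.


SNR = -35.6 - (-88.8) = 53.2 dB

53.2 dB


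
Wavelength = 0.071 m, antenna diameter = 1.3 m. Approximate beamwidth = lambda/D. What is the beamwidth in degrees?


BW_rad = 0.071 / 1.3 = 0.054615
BW_deg = 3.13 degrees

3.13 degrees


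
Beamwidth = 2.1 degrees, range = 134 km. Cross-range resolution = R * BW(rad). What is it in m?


BW_rad = 0.036651914
CR = 134000 * 0.036651914 = 4911.4 m

4911.4 m


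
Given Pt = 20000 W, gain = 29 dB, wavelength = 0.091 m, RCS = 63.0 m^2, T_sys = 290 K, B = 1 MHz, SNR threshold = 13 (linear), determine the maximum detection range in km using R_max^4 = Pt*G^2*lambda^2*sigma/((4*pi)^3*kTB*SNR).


G_lin = 10^(29/10) = 794.328235
R^4 = 20000 * 794.328235^2 * 0.091^2 * 63.0 / ((4*pi)^3 * 1.38e-23 * 290 * 1000000.0 * 13)
R^4 = 6.37681e19 m^4
R_max = (6.37681e19)^(1/4) = 89361.6 m = 89.4 km

89.4 km


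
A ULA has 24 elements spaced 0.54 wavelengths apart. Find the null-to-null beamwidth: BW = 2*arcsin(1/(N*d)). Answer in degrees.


1/(N*d) = 1/(24*0.54) = 0.07716
BW = 2*arcsin(0.07716) = 8.9 degrees

8.9 degrees


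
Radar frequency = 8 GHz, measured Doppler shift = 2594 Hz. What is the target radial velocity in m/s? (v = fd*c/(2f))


v = 2594 * 3e8 / (2 * 8000000000.0) = 48.6 m/s

48.6 m/s


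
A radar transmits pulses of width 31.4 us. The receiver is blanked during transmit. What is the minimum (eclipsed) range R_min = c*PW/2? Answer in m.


R_min = 3e8 * 31.4e-6 / 2 = 4710.0 m

4710.0 m


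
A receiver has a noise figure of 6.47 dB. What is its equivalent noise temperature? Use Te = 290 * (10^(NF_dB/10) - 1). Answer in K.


NF_lin = 10^(6.47/10) = 4.436086
Te = 290 * (4.436086 - 1) = 996.5 K

996.5 K


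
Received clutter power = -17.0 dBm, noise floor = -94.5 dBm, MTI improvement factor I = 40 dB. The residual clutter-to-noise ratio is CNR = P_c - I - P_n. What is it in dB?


CNR = -17.0 - 40 - (-94.5) = 37.5 dB

37.5 dB


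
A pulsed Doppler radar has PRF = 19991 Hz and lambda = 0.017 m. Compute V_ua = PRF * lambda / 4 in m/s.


V_ua = 19991 * 0.017 / 4 = 85.0 m/s

85.0 m/s


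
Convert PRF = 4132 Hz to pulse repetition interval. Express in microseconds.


PRI = 1/4132 = 0.0002420136 s = 242.0 us

242.0 us


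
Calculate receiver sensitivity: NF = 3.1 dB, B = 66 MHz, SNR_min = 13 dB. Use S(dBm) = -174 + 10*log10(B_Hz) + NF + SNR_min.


10*log10(66000000.0) = 78.2
S = -174 + 78.2 + 3.1 + 13 = -79.7 dBm

-79.7 dBm


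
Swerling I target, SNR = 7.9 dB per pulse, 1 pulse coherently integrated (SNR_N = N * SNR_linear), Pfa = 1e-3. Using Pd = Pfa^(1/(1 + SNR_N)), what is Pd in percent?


SNR_lin = 10^(7.9/10) = 6.16595
SNR_N = 1 * 6.16595 = 6.16595
1/(1 + SNR_N) = 1/7.16595 = 0.1395488
Pd = (1e-3)^0.1395488 = 0.38138
Pd = 38.1%

38.1%


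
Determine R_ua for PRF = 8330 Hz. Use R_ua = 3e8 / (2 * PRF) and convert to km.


R_ua = 3e8 / (2 * 8330) = 18007.2 m = 18.0 km

18.0 km


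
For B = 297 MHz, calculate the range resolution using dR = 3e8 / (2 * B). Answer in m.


dR = 3e8 / (2 * 297000000.0) = 0.51 m

0.51 m


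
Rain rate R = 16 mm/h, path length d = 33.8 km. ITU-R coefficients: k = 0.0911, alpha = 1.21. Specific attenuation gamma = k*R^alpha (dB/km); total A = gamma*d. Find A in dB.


gamma = 0.0911 * 16^1.21 = 2.609177 dB/km
A = 2.609177 * 33.8 = 88.19 dB

88.19 dB


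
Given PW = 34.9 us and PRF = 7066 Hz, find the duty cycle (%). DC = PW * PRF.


DC = 34.9e-6 * 7066 * 100 = 24.66%

24.66%


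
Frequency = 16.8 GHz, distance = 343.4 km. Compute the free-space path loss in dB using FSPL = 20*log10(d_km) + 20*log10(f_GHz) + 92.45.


20*log10(343.4) = 50.72
20*log10(16.8) = 24.51
FSPL = 167.7 dB

167.7 dB


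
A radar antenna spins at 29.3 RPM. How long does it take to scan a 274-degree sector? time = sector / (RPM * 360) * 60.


t = 274 / (29.3 * 360) * 60 = 1.56 s

1.56 s


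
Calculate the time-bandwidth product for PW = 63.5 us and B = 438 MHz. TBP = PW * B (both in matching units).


TBP = 63.5 * 438 = 27813.0

27813.0


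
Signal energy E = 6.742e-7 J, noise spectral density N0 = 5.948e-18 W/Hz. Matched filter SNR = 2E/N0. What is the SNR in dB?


SNR_lin = 2 * 6.742e-7 / 5.948e-18 = 2.267e11
SNR_dB = 10*log10(2.267e11) = 113.6 dB

113.6 dB


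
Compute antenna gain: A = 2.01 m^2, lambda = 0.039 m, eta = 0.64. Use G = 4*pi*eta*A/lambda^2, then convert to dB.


G_linear = 4*pi*0.64*2.01/0.039^2 = 10628.13
G_dB = 10*log10(10628.13) = 40.3 dB

40.3 dB


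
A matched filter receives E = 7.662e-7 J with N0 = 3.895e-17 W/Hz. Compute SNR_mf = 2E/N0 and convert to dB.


SNR_lin = 2 * 7.662e-7 / 3.895e-17 = 3.934e10
SNR_dB = 10*log10(3.934e10) = 105.9 dB

105.9 dB


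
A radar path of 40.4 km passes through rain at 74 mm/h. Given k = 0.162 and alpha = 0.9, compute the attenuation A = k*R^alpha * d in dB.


gamma = 0.162 * 74^0.9 = 7.795134 dB/km
A = 7.795134 * 40.4 = 314.92 dB

314.92 dB


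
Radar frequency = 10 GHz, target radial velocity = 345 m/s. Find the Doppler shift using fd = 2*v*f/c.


fd = 2 * 345 * 10000000000.0 / 3e8 = 23000.0 Hz

23000.0 Hz


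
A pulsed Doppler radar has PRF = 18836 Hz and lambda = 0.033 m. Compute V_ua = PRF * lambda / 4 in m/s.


V_ua = 18836 * 0.033 / 4 = 155.4 m/s

155.4 m/s


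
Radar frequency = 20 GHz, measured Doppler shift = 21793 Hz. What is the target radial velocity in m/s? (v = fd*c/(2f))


v = 21793 * 3e8 / (2 * 20000000000.0) = 163.4 m/s

163.4 m/s


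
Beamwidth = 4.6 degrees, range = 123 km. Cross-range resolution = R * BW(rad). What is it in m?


BW_rad = 0.080285146
CR = 123000 * 0.080285146 = 9875.1 m

9875.1 m


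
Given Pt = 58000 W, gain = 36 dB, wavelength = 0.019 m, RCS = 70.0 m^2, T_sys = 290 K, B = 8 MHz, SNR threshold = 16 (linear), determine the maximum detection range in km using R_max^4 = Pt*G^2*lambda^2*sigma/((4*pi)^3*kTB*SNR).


G_lin = 10^(36/10) = 3981.071706
R^4 = 58000 * 3981.071706^2 * 0.019^2 * 70.0 / ((4*pi)^3 * 1.38e-23 * 290 * 8000000.0 * 16)
R^4 = 2.28516e19 m^4
R_max = (2.28516e19)^(1/4) = 69140.0 m = 69.1 km

69.1 km


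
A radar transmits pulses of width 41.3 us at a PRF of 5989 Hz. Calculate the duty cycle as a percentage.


DC = 41.3e-6 * 5989 * 100 = 24.73%

24.73%


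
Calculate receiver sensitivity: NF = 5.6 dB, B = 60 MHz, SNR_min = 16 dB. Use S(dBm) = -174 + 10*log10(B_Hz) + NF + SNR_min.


10*log10(60000000.0) = 77.78
S = -174 + 77.78 + 5.6 + 16 = -74.6 dBm

-74.6 dBm


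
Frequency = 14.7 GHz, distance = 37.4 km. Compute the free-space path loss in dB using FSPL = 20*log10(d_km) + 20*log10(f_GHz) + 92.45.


20*log10(37.4) = 31.46
20*log10(14.7) = 23.35
FSPL = 147.3 dB

147.3 dB


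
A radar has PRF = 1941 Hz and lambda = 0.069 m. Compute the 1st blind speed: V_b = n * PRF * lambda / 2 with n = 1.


V_blind = 1 * 1941 * 0.069 / 2 = 67.0 m/s

67.0 m/s


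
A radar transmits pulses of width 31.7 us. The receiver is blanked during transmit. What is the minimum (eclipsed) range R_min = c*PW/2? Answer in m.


R_min = 3e8 * 31.7e-6 / 2 = 4755.0 m

4755.0 m


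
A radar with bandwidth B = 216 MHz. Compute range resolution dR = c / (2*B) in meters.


dR = 3e8 / (2 * 216000000.0) = 0.69 m

0.69 m


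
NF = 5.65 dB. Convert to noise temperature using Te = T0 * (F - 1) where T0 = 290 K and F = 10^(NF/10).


NF_lin = 10^(5.65/10) = 3.672823
Te = 290 * (3.672823 - 1) = 775.1 K

775.1 K


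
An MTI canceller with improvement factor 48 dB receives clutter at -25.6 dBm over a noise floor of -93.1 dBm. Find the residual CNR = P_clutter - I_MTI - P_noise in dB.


CNR = -25.6 - 48 - (-93.1) = 19.5 dB

19.5 dB


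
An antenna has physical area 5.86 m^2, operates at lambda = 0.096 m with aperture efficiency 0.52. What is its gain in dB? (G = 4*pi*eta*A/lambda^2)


G_linear = 4*pi*0.52*5.86/0.096^2 = 4154.97
G_dB = 10*log10(4154.97) = 36.2 dB

36.2 dB


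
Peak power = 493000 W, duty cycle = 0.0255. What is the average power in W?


P_avg = 493000 * 0.0255 = 12571.5 W

12571.5 W


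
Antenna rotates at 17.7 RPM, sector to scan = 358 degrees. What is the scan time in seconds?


t = 358 / (17.7 * 360) * 60 = 3.37 s

3.37 s


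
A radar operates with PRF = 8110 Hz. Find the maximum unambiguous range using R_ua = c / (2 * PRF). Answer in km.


R_ua = 3e8 / (2 * 8110) = 18495.7 m = 18.5 km

18.5 km


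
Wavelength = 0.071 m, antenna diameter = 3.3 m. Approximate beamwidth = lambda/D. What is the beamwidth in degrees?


BW_rad = 0.071 / 3.3 = 0.021515
BW_deg = 1.23 degrees

1.23 degrees


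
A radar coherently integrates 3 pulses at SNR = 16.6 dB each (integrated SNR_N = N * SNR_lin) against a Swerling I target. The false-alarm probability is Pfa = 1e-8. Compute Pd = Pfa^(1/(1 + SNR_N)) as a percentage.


SNR_lin = 10^(16.6/10) = 45.70882
SNR_N = 3 * 45.70882 = 137.12646
1/(1 + SNR_N) = 1/138.12646 = 0.0072397
Pd = (1e-8)^0.0072397 = 0.87515
Pd = 87.5%

87.5%


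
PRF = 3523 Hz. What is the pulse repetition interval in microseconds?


PRI = 1/3523 = 0.000283849 s = 283.8 us

283.8 us


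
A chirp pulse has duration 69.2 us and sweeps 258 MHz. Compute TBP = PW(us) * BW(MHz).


TBP = 69.2 * 258 = 17853.6

17853.6


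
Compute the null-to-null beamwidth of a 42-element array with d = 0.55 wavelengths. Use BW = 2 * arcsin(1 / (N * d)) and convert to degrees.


1/(N*d) = 1/(42*0.55) = 0.04329
BW = 2*arcsin(0.04329) = 5.0 degrees

5.0 degrees


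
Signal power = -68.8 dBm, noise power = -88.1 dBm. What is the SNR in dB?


SNR = -68.8 - (-88.1) = 19.3 dB

19.3 dB


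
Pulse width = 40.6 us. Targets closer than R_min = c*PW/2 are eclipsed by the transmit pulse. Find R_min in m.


R_min = 3e8 * 40.6e-6 / 2 = 6090.0 m

6090.0 m


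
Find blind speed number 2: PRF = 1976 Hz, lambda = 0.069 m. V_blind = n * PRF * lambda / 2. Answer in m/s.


V_blind = 2 * 1976 * 0.069 / 2 = 136.3 m/s

136.3 m/s


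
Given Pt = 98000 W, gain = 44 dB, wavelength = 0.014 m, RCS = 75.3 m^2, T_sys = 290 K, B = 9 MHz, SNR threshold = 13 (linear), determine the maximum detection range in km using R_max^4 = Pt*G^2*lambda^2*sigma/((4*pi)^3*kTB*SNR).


G_lin = 10^(44/10) = 25118.864315
R^4 = 98000 * 25118.864315^2 * 0.014^2 * 75.3 / ((4*pi)^3 * 1.38e-23 * 290 * 9000000.0 * 13)
R^4 = 9.82165e20 m^4
R_max = (9.82165e20)^(1/4) = 177029.7 m = 177.0 km

177.0 km


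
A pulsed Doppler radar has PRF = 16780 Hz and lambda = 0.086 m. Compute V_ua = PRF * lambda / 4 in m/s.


V_ua = 16780 * 0.086 / 4 = 360.8 m/s

360.8 m/s


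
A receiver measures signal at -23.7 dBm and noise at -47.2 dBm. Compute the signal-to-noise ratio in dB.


SNR = -23.7 - (-47.2) = 23.5 dB

23.5 dB


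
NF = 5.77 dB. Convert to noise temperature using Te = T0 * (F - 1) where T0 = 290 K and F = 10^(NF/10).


NF_lin = 10^(5.77/10) = 3.775722
Te = 290 * (3.775722 - 1) = 805.0 K

805.0 K


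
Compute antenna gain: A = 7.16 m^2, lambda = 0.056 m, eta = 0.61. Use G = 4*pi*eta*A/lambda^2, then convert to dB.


G_linear = 4*pi*0.61*7.16/0.056^2 = 17501.56
G_dB = 10*log10(17501.56) = 42.4 dB

42.4 dB


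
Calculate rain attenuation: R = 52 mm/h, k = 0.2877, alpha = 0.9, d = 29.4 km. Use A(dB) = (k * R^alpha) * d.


gamma = 0.2877 * 52^0.9 = 10.077269 dB/km
A = 10.077269 * 29.4 = 296.27 dB

296.27 dB


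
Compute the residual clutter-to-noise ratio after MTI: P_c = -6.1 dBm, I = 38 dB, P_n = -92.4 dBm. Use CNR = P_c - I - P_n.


CNR = -6.1 - 38 - (-92.4) = 48.3 dB

48.3 dB


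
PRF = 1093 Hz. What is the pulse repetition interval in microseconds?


PRI = 1/1093 = 0.0009149131 s = 914.9 us

914.9 us


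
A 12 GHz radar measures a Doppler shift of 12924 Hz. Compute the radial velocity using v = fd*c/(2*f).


v = 12924 * 3e8 / (2 * 12000000000.0) = 161.6 m/s

161.6 m/s


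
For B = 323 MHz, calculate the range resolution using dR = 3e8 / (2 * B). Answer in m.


dR = 3e8 / (2 * 323000000.0) = 0.46 m

0.46 m


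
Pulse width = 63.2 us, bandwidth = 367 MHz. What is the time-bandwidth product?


TBP = 63.2 * 367 = 23194.4

23194.4


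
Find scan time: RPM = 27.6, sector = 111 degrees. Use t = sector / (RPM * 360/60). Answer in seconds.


t = 111 / (27.6 * 360) * 60 = 0.67 s

0.67 s


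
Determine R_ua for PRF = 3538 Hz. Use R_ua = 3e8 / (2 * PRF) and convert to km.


R_ua = 3e8 / (2 * 3538) = 42396.8 m = 42.4 km

42.4 km


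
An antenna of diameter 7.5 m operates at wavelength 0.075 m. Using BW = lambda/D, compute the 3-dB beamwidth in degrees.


BW_rad = 0.075 / 7.5 = 0.01
BW_deg = 0.57 degrees

0.57 degrees


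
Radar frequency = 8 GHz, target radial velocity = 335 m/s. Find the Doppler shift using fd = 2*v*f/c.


fd = 2 * 335 * 8000000000.0 / 3e8 = 17866.7 Hz

17866.7 Hz


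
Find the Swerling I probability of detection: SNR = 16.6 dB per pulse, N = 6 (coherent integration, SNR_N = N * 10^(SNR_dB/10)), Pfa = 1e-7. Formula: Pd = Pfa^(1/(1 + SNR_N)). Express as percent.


SNR_lin = 10^(16.6/10) = 45.70882
SNR_N = 6 * 45.70882 = 274.25292
1/(1 + SNR_N) = 1/275.25292 = 0.003633
Pd = (1e-7)^0.003633 = 0.94312
Pd = 94.3%

94.3%


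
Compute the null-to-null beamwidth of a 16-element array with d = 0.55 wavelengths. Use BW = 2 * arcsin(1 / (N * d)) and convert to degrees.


1/(N*d) = 1/(16*0.55) = 0.113636
BW = 2*arcsin(0.113636) = 13.0 degrees

13.0 degrees


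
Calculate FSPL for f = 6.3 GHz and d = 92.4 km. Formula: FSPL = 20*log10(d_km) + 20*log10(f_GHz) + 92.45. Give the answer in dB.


20*log10(92.4) = 39.31
20*log10(6.3) = 15.99
FSPL = 147.8 dB

147.8 dB


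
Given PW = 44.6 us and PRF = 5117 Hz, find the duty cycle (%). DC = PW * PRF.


DC = 44.6e-6 * 5117 * 100 = 22.82%

22.82%


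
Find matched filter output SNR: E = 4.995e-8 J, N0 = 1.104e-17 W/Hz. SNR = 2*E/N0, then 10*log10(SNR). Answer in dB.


SNR_lin = 2 * 4.995e-8 / 1.104e-17 = 9.049e9
SNR_dB = 10*log10(9.049e9) = 99.6 dB

99.6 dB


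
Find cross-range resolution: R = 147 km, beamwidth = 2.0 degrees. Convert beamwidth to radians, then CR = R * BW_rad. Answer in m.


BW_rad = 0.034906585
CR = 147000 * 0.034906585 = 5131.3 m

5131.3 m


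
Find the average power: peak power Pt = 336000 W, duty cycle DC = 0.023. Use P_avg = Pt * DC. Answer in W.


P_avg = 336000 * 0.023 = 7728.0 W

7728.0 W


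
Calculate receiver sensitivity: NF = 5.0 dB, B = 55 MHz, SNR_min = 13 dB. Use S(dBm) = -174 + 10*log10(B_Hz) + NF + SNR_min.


10*log10(55000000.0) = 77.4
S = -174 + 77.4 + 5.0 + 13 = -78.6 dBm

-78.6 dBm


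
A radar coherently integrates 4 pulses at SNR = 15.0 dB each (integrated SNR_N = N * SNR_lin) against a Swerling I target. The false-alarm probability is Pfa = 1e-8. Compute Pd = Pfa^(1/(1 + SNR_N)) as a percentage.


SNR_lin = 10^(15.0/10) = 31.62278
SNR_N = 4 * 31.62278 = 126.49112
1/(1 + SNR_N) = 1/127.49112 = 0.0078437
Pd = (1e-8)^0.0078437 = 0.86547
Pd = 86.5%

86.5%


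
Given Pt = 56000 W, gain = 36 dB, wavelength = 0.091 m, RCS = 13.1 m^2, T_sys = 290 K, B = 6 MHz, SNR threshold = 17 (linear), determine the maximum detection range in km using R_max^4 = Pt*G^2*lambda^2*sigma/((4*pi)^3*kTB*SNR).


G_lin = 10^(36/10) = 3981.071706
R^4 = 56000 * 3981.071706^2 * 0.091^2 * 13.1 / ((4*pi)^3 * 1.38e-23 * 290 * 6000000.0 * 17)
R^4 = 1.1886e20 m^4
R_max = (1.1886e20)^(1/4) = 104414.0 m = 104.4 km

104.4 km


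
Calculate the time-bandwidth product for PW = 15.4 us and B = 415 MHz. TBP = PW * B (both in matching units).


TBP = 15.4 * 415 = 6391.0

6391.0


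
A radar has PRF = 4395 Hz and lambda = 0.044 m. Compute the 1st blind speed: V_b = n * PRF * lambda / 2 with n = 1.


V_blind = 1 * 4395 * 0.044 / 2 = 96.7 m/s

96.7 m/s


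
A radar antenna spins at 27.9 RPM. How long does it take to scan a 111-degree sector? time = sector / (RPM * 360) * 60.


t = 111 / (27.9 * 360) * 60 = 0.66 s

0.66 s


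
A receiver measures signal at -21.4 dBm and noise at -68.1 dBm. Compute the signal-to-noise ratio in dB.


SNR = -21.4 - (-68.1) = 46.7 dB

46.7 dB


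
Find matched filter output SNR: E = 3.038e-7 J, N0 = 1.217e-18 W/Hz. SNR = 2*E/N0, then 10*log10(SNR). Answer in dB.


SNR_lin = 2 * 3.038e-7 / 1.217e-18 = 4.993e11
SNR_dB = 10*log10(4.993e11) = 117.0 dB

117.0 dB


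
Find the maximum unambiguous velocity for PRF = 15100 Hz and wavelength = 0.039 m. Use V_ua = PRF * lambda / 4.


V_ua = 15100 * 0.039 / 4 = 147.2 m/s

147.2 m/s


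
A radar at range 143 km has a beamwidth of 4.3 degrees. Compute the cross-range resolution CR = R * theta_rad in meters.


BW_rad = 0.075049158
CR = 143000 * 0.075049158 = 10732.0 m

10732.0 m


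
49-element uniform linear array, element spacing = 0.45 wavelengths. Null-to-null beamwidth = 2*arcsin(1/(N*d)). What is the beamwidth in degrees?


1/(N*d) = 1/(49*0.45) = 0.045351
BW = 2*arcsin(0.045351) = 5.2 degrees

5.2 degrees


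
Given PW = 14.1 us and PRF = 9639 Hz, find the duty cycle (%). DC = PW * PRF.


DC = 14.1e-6 * 9639 * 100 = 13.59%

13.59%


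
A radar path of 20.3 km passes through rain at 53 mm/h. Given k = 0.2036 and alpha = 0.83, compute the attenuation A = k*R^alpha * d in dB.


gamma = 0.2036 * 53^0.83 = 5.494482 dB/km
A = 5.494482 * 20.3 = 111.54 dB

111.54 dB


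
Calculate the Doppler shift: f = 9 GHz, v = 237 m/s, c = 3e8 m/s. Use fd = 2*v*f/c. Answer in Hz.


fd = 2 * 237 * 9000000000.0 / 3e8 = 14220.0 Hz

14220.0 Hz


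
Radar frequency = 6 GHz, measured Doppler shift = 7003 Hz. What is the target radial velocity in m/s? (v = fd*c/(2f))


v = 7003 * 3e8 / (2 * 6000000000.0) = 175.1 m/s

175.1 m/s


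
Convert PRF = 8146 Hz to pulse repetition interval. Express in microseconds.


PRI = 1/8146 = 0.0001227596 s = 122.8 us

122.8 us


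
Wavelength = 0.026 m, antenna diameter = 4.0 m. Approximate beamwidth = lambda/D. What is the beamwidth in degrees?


BW_rad = 0.026 / 4.0 = 0.0065
BW_deg = 0.37 degrees

0.37 degrees


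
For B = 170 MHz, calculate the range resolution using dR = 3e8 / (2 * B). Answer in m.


dR = 3e8 / (2 * 170000000.0) = 0.88 m

0.88 m


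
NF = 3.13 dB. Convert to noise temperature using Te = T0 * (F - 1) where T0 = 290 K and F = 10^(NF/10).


NF_lin = 10^(3.13/10) = 2.055891
Te = 290 * (2.055891 - 1) = 306.2 K

306.2 K


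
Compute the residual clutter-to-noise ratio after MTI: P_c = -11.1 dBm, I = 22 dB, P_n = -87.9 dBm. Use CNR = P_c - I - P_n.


CNR = -11.1 - 22 - (-87.9) = 54.8 dB

54.8 dB


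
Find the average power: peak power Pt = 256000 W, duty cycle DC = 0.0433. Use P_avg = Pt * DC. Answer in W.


P_avg = 256000 * 0.0433 = 11084.8 W

11084.8 W


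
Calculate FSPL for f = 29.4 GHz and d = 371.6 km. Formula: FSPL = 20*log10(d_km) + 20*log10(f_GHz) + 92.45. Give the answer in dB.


20*log10(371.6) = 51.4
20*log10(29.4) = 29.37
FSPL = 173.2 dB

173.2 dB


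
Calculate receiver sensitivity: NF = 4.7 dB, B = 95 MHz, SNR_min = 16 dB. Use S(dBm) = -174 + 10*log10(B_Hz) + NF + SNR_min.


10*log10(95000000.0) = 79.78
S = -174 + 79.78 + 4.7 + 16 = -73.5 dBm

-73.5 dBm


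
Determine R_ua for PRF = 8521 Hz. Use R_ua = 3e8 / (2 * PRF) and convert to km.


R_ua = 3e8 / (2 * 8521) = 17603.6 m = 17.6 km

17.6 km


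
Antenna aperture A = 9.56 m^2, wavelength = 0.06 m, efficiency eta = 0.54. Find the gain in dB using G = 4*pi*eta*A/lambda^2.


G_linear = 4*pi*0.54*9.56/0.06^2 = 18020.18
G_dB = 10*log10(18020.18) = 42.6 dB

42.6 dB


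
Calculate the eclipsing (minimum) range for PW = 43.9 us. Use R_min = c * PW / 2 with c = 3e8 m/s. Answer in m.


R_min = 3e8 * 43.9e-6 / 2 = 6585.0 m

6585.0 m


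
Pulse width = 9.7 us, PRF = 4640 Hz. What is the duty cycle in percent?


DC = 9.7e-6 * 4640 * 100 = 4.5%

4.5%


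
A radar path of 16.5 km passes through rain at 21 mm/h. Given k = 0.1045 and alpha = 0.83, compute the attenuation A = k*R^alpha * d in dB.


gamma = 0.1045 * 21^0.83 = 1.307851 dB/km
A = 1.307851 * 16.5 = 21.58 dB

21.58 dB


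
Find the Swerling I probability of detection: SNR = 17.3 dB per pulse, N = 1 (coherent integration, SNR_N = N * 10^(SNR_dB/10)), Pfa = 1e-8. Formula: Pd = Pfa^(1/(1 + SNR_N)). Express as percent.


SNR_lin = 10^(17.3/10) = 53.70318
SNR_N = 1 * 53.70318 = 53.70318
1/(1 + SNR_N) = 1/54.70318 = 0.0182805
Pd = (1e-8)^0.0182805 = 0.7141
Pd = 71.4%

71.4%


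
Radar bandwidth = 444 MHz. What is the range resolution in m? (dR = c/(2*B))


dR = 3e8 / (2 * 444000000.0) = 0.34 m

0.34 m


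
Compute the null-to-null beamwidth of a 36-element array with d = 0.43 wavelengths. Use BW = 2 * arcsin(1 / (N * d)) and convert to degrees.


1/(N*d) = 1/(36*0.43) = 0.064599
BW = 2*arcsin(0.064599) = 7.4 degrees

7.4 degrees


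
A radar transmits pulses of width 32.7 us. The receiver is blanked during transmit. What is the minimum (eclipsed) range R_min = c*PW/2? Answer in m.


R_min = 3e8 * 32.7e-6 / 2 = 4905.0 m

4905.0 m


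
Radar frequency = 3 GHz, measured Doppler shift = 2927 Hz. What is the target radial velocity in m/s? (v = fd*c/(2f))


v = 2927 * 3e8 / (2 * 3000000000.0) = 146.4 m/s

146.4 m/s


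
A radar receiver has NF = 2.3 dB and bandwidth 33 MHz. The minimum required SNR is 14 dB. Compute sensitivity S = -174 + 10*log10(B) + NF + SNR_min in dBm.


10*log10(33000000.0) = 75.19
S = -174 + 75.19 + 2.3 + 14 = -82.5 dBm

-82.5 dBm


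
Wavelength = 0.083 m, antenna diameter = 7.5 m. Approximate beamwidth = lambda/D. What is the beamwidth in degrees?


BW_rad = 0.083 / 7.5 = 0.011067
BW_deg = 0.63 degrees

0.63 degrees


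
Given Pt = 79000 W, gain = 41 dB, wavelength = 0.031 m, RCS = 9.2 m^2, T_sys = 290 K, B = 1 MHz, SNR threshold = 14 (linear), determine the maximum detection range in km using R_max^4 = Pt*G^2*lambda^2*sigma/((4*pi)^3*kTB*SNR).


G_lin = 10^(41/10) = 12589.254118
R^4 = 79000 * 12589.254118^2 * 0.031^2 * 9.2 / ((4*pi)^3 * 1.38e-23 * 290 * 1000000.0 * 14)
R^4 = 9.95643e20 m^4
R_max = (9.95643e20)^(1/4) = 177633.9 m = 177.6 km

177.6 km


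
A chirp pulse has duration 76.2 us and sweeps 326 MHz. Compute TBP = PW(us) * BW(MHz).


TBP = 76.2 * 326 = 24841.2

24841.2


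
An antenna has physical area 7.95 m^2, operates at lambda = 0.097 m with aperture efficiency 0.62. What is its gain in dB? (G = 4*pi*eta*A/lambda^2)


G_linear = 4*pi*0.62*7.95/0.097^2 = 6583.02
G_dB = 10*log10(6583.02) = 38.2 dB

38.2 dB


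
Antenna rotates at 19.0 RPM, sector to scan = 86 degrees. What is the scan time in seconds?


t = 86 / (19.0 * 360) * 60 = 0.75 s

0.75 s


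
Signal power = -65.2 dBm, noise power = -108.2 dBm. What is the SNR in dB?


SNR = -65.2 - (-108.2) = 43.0 dB

43.0 dB


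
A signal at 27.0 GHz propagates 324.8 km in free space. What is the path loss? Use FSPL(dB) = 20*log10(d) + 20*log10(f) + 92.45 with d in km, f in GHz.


20*log10(324.8) = 50.23
20*log10(27.0) = 28.63
FSPL = 171.3 dB

171.3 dB


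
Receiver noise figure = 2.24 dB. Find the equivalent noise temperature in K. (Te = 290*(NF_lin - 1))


NF_lin = 10^(2.24/10) = 1.674943
Te = 290 * (1.674943 - 1) = 195.7 K

195.7 K


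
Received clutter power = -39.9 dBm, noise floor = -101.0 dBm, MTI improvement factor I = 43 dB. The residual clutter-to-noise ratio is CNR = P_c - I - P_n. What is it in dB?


CNR = -39.9 - 43 - (-101.0) = 18.1 dB

18.1 dB


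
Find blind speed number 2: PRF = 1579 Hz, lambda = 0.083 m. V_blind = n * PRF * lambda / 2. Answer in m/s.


V_blind = 2 * 1579 * 0.083 / 2 = 131.1 m/s

131.1 m/s


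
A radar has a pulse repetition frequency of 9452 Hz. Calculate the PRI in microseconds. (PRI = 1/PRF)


PRI = 1/9452 = 0.0001057977 s = 105.8 us

105.8 us


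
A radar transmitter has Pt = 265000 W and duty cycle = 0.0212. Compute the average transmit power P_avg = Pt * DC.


P_avg = 265000 * 0.0212 = 5618.0 W

5618.0 W


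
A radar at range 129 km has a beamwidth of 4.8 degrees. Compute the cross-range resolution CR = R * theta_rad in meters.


BW_rad = 0.083775804
CR = 129000 * 0.083775804 = 10807.1 m

10807.1 m


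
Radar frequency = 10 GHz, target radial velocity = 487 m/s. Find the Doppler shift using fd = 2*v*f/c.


fd = 2 * 487 * 10000000000.0 / 3e8 = 32466.7 Hz

32466.7 Hz


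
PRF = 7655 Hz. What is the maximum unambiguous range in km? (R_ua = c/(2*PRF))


R_ua = 3e8 / (2 * 7655) = 19595.0 m = 19.6 km

19.6 km


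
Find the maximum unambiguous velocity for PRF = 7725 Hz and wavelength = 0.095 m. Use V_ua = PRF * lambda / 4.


V_ua = 7725 * 0.095 / 4 = 183.5 m/s

183.5 m/s


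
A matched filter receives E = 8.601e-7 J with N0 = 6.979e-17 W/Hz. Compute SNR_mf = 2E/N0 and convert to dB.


SNR_lin = 2 * 8.601e-7 / 6.979e-17 = 2.465e10
SNR_dB = 10*log10(2.465e10) = 103.9 dB

103.9 dB


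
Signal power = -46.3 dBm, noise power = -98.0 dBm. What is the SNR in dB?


SNR = -46.3 - (-98.0) = 51.7 dB

51.7 dB


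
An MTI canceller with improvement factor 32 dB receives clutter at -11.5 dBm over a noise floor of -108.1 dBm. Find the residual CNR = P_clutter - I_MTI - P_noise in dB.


CNR = -11.5 - 32 - (-108.1) = 64.6 dB

64.6 dB


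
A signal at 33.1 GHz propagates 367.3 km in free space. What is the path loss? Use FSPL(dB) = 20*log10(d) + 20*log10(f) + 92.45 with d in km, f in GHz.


20*log10(367.3) = 51.3
20*log10(33.1) = 30.4
FSPL = 174.1 dB

174.1 dB


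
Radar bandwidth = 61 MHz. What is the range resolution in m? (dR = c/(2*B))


dR = 3e8 / (2 * 61000000.0) = 2.46 m

2.46 m


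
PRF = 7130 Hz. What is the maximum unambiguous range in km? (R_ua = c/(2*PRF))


R_ua = 3e8 / (2 * 7130) = 21037.9 m = 21.0 km

21.0 km


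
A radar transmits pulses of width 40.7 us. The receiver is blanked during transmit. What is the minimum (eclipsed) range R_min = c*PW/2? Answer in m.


R_min = 3e8 * 40.7e-6 / 2 = 6105.0 m

6105.0 m


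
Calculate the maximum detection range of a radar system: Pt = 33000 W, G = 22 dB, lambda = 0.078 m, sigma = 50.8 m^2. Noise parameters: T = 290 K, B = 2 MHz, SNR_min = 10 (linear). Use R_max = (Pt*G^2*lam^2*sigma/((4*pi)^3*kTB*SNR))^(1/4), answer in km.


G_lin = 10^(22/10) = 158.489319
R^4 = 33000 * 158.489319^2 * 0.078^2 * 50.8 / ((4*pi)^3 * 1.38e-23 * 290 * 2000000.0 * 10)
R^4 = 1.61298e18 m^4
R_max = (1.61298e18)^(1/4) = 35637.5 m = 35.6 km

35.6 km


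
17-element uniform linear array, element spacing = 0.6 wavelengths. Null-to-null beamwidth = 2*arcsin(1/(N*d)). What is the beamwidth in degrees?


1/(N*d) = 1/(17*0.6) = 0.098039
BW = 2*arcsin(0.098039) = 11.3 degrees

11.3 degrees


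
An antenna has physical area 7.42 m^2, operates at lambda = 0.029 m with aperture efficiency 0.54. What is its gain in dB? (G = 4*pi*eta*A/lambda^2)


G_linear = 4*pi*0.54*7.42/0.029^2 = 59870.31
G_dB = 10*log10(59870.31) = 47.8 dB

47.8 dB


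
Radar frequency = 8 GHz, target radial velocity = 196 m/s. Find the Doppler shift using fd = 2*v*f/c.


fd = 2 * 196 * 8000000000.0 / 3e8 = 10453.3 Hz

10453.3 Hz


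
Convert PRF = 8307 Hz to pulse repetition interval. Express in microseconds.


PRI = 1/8307 = 0.0001203804 s = 120.4 us

120.4 us


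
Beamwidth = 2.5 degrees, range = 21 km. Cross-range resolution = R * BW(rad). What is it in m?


BW_rad = 0.043633231
CR = 21000 * 0.043633231 = 916.3 m

916.3 m


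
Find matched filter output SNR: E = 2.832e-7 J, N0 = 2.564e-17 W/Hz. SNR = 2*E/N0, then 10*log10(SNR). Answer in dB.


SNR_lin = 2 * 2.832e-7 / 2.564e-17 = 2.209e10
SNR_dB = 10*log10(2.209e10) = 103.4 dB

103.4 dB


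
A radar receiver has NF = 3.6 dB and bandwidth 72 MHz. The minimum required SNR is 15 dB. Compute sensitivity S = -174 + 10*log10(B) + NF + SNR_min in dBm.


10*log10(72000000.0) = 78.57
S = -174 + 78.57 + 3.6 + 15 = -76.8 dBm

-76.8 dBm


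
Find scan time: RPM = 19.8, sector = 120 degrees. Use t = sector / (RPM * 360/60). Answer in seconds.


t = 120 / (19.8 * 360) * 60 = 1.01 s

1.01 s


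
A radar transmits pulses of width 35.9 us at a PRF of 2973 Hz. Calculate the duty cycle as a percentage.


DC = 35.9e-6 * 2973 * 100 = 10.67%

10.67%


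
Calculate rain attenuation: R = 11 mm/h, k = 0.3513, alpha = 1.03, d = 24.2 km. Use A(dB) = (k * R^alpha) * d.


gamma = 0.3513 * 11^1.03 = 4.152528 dB/km
A = 4.152528 * 24.2 = 100.49 dB

100.49 dB


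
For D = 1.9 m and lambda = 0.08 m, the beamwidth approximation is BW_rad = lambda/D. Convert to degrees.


BW_rad = 0.08 / 1.9 = 0.042105
BW_deg = 2.41 degrees

2.41 degrees


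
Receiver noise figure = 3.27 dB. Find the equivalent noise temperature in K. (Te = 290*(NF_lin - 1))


NF_lin = 10^(3.27/10) = 2.123244
Te = 290 * (2.123244 - 1) = 325.7 K

325.7 K


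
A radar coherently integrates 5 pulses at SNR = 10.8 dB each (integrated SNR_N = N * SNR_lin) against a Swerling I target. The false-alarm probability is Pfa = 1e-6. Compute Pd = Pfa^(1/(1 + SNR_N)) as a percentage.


SNR_lin = 10^(10.8/10) = 12.02264
SNR_N = 5 * 12.02264 = 60.1132
1/(1 + SNR_N) = 1/61.1132 = 0.0163631
Pd = (1e-6)^0.0163631 = 0.79767
Pd = 79.8%

79.8%


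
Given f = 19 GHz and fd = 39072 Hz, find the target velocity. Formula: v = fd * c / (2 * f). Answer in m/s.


v = 39072 * 3e8 / (2 * 19000000000.0) = 308.5 m/s

308.5 m/s


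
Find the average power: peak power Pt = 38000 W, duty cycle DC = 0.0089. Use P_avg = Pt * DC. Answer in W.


P_avg = 38000 * 0.0089 = 338.2 W

338.2 W


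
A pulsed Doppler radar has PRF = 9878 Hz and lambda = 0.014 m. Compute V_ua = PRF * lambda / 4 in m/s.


V_ua = 9878 * 0.014 / 4 = 34.6 m/s

34.6 m/s


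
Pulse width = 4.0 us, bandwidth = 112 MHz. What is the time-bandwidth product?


TBP = 4.0 * 112 = 448.0

448.0


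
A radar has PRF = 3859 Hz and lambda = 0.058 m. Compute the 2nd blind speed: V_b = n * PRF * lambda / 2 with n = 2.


V_blind = 2 * 3859 * 0.058 / 2 = 223.8 m/s

223.8 m/s


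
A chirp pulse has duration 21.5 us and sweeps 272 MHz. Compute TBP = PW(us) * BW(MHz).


TBP = 21.5 * 272 = 5848.0

5848.0


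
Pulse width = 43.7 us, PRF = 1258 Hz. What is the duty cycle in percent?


DC = 43.7e-6 * 1258 * 100 = 5.5%

5.5%


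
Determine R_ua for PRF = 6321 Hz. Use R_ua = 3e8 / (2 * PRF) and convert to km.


R_ua = 3e8 / (2 * 6321) = 23730.4 m = 23.7 km

23.7 km


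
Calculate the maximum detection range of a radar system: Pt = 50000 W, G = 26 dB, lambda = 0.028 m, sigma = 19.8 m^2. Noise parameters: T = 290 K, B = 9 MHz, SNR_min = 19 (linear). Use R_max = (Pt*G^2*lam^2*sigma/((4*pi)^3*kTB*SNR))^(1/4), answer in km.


G_lin = 10^(26/10) = 398.107171
R^4 = 50000 * 398.107171^2 * 0.028^2 * 19.8 / ((4*pi)^3 * 1.38e-23 * 290 * 9000000.0 * 19)
R^4 = 9.05834e16 m^4
R_max = (9.05834e16)^(1/4) = 17348.5 m = 17.3 km

17.3 km


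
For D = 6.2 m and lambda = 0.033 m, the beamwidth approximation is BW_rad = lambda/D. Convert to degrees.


BW_rad = 0.033 / 6.2 = 0.005323
BW_deg = 0.3 degrees

0.3 degrees


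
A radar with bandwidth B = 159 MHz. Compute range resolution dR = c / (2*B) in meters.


dR = 3e8 / (2 * 159000000.0) = 0.94 m

0.94 m


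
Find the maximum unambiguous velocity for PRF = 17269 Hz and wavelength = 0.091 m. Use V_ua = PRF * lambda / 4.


V_ua = 17269 * 0.091 / 4 = 392.9 m/s

392.9 m/s


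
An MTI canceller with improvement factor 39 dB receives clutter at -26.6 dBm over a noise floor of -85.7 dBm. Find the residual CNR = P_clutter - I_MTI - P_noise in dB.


CNR = -26.6 - 39 - (-85.7) = 20.1 dB

20.1 dB


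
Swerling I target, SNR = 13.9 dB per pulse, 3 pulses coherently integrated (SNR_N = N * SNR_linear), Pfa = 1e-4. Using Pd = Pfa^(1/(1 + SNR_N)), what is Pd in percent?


SNR_lin = 10^(13.9/10) = 24.54709
SNR_N = 3 * 24.54709 = 73.64127
1/(1 + SNR_N) = 1/74.64127 = 0.0133974
Pd = (1e-4)^0.0133974 = 0.88391
Pd = 88.4%

88.4%


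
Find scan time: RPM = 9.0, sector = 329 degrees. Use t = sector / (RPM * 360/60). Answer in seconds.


t = 329 / (9.0 * 360) * 60 = 6.09 s

6.09 s


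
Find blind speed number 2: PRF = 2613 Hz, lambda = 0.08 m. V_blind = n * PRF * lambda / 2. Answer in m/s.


V_blind = 2 * 2613 * 0.08 / 2 = 209.0 m/s

209.0 m/s


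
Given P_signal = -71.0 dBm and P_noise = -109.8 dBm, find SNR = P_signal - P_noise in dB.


SNR = -71.0 - (-109.8) = 38.8 dB

38.8 dB


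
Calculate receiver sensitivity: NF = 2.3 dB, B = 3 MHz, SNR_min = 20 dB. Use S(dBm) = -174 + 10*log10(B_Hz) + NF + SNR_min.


10*log10(3000000.0) = 64.77
S = -174 + 64.77 + 2.3 + 20 = -86.9 dBm

-86.9 dBm


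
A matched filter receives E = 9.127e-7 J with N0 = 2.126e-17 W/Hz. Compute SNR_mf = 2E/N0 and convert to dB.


SNR_lin = 2 * 9.127e-7 / 2.126e-17 = 8.586e10
SNR_dB = 10*log10(8.586e10) = 109.3 dB

109.3 dB


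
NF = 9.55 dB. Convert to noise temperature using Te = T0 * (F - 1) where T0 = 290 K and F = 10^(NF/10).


NF_lin = 10^(9.55/10) = 9.015711
Te = 290 * (9.015711 - 1) = 2324.6 K

2324.6 K


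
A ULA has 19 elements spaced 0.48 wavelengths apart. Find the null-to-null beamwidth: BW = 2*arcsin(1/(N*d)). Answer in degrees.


1/(N*d) = 1/(19*0.48) = 0.109649
BW = 2*arcsin(0.109649) = 12.6 degrees

12.6 degrees


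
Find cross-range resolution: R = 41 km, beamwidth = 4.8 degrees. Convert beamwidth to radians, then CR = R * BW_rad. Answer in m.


BW_rad = 0.083775804
CR = 41000 * 0.083775804 = 3434.8 m

3434.8 m


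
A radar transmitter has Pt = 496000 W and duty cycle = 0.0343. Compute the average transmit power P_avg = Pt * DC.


P_avg = 496000 * 0.0343 = 17012.8 W

17012.8 W


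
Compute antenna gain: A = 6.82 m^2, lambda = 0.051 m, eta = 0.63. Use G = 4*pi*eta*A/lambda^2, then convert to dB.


G_linear = 4*pi*0.63*6.82/0.051^2 = 20758.43
G_dB = 10*log10(20758.43) = 43.2 dB

43.2 dB


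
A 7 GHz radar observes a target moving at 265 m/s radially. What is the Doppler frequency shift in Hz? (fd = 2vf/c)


fd = 2 * 265 * 7000000000.0 / 3e8 = 12366.7 Hz

12366.7 Hz


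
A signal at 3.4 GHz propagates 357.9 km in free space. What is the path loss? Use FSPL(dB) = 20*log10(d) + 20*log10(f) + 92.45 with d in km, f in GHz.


20*log10(357.9) = 51.08
20*log10(3.4) = 10.63
FSPL = 154.2 dB

154.2 dB


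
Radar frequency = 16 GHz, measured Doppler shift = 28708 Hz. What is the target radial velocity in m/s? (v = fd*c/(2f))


v = 28708 * 3e8 / (2 * 16000000000.0) = 269.1 m/s

269.1 m/s


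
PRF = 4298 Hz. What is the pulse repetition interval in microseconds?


PRI = 1/4298 = 0.0002326664 s = 232.7 us

232.7 us


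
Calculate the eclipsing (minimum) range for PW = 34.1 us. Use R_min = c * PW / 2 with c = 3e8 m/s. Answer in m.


R_min = 3e8 * 34.1e-6 / 2 = 5115.0 m

5115.0 m


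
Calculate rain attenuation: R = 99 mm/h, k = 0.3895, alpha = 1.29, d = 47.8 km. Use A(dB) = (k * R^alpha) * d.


gamma = 0.3895 * 99^1.29 = 146.176266 dB/km
A = 146.176266 * 47.8 = 6987.23 dB

6987.23 dB


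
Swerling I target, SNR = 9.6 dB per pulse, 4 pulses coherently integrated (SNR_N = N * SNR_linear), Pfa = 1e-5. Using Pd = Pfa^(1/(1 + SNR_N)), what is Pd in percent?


SNR_lin = 10^(9.6/10) = 9.12011
SNR_N = 4 * 9.12011 = 36.48044
1/(1 + SNR_N) = 1/37.48044 = 0.0266806
Pd = (1e-5)^0.0266806 = 0.73552
Pd = 73.6%

73.6%


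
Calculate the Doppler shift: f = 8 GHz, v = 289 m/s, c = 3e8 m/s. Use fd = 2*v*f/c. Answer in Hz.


fd = 2 * 289 * 8000000000.0 / 3e8 = 15413.3 Hz

15413.3 Hz


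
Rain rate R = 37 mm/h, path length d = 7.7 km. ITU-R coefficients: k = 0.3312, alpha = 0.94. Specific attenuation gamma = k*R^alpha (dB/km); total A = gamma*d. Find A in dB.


gamma = 0.3312 * 37^0.94 = 9.867337 dB/km
A = 9.867337 * 7.7 = 75.98 dB

75.98 dB


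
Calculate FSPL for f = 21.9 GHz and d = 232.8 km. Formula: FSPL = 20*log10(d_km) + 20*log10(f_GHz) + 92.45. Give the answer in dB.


20*log10(232.8) = 47.34
20*log10(21.9) = 26.81
FSPL = 166.6 dB

166.6 dB


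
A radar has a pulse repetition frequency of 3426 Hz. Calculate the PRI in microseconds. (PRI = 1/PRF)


PRI = 1/3426 = 0.0002918856 s = 291.9 us

291.9 us


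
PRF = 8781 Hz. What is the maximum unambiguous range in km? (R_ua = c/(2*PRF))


R_ua = 3e8 / (2 * 8781) = 17082.3 m = 17.1 km

17.1 km


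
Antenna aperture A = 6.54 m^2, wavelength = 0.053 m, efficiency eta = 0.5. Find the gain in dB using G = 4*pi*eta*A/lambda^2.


G_linear = 4*pi*0.5*6.54/0.053^2 = 14628.7
G_dB = 10*log10(14628.7) = 41.7 dB

41.7 dB


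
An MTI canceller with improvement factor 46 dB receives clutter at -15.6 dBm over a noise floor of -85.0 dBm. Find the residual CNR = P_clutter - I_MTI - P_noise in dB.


CNR = -15.6 - 46 - (-85.0) = 23.4 dB

23.4 dB


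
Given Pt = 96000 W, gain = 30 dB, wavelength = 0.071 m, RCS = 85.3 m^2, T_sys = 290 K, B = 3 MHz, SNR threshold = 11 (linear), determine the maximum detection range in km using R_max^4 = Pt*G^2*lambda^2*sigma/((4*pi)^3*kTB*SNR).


G_lin = 10^(30/10) = 1000.0
R^4 = 96000 * 1000.0^2 * 0.071^2 * 85.3 / ((4*pi)^3 * 1.38e-23 * 290 * 3000000.0 * 11)
R^4 = 1.57513e20 m^4
R_max = (1.57513e20)^(1/4) = 112028.6 m = 112.0 km

112.0 km


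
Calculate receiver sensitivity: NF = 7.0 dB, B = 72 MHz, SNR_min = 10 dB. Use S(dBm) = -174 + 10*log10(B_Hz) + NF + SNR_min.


10*log10(72000000.0) = 78.57
S = -174 + 78.57 + 7.0 + 10 = -78.4 dBm

-78.4 dBm


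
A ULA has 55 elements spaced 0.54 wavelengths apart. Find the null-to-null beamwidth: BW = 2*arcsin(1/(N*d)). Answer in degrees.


1/(N*d) = 1/(55*0.54) = 0.03367
BW = 2*arcsin(0.03367) = 3.9 degrees

3.9 degrees


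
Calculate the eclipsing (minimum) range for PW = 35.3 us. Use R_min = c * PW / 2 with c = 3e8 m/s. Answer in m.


R_min = 3e8 * 35.3e-6 / 2 = 5295.0 m

5295.0 m


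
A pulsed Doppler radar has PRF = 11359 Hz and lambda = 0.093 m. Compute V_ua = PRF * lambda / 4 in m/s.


V_ua = 11359 * 0.093 / 4 = 264.1 m/s

264.1 m/s


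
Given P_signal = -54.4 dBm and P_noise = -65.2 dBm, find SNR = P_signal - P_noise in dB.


SNR = -54.4 - (-65.2) = 10.8 dB

10.8 dB


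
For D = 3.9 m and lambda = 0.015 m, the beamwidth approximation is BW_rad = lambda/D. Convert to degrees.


BW_rad = 0.015 / 3.9 = 0.003846
BW_deg = 0.22 degrees

0.22 degrees


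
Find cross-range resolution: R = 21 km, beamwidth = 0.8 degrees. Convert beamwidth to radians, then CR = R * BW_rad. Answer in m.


BW_rad = 0.013962634
CR = 21000 * 0.013962634 = 293.2 m

293.2 m


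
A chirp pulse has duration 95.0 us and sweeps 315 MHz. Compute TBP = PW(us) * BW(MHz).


TBP = 95.0 * 315 = 29925.0

29925.0


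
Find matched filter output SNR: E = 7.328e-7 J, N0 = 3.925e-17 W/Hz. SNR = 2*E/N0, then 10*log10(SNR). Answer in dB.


SNR_lin = 2 * 7.328e-7 / 3.925e-17 = 3.734e10
SNR_dB = 10*log10(3.734e10) = 105.7 dB

105.7 dB


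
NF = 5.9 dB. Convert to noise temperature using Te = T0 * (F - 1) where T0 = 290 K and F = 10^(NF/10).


NF_lin = 10^(5.9/10) = 3.890451
Te = 290 * (3.890451 - 1) = 838.2 K

838.2 K
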